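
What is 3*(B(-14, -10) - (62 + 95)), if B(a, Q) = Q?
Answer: -501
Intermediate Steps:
3*(B(-14, -10) - (62 + 95)) = 3*(-10 - (62 + 95)) = 3*(-10 - 1*157) = 3*(-10 - 157) = 3*(-167) = -501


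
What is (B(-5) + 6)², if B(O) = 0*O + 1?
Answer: 49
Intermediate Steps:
B(O) = 1 (B(O) = 0 + 1 = 1)
(B(-5) + 6)² = (1 + 6)² = 7² = 49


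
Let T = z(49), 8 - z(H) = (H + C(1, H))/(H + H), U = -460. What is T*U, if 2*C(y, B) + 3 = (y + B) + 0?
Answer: -163645/49 ≈ -3339.7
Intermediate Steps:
C(y, B) = -3/2 + B/2 + y/2 (C(y, B) = -3/2 + ((y + B) + 0)/2 = -3/2 + ((B + y) + 0)/2 = -3/2 + (B + y)/2 = -3/2 + (B/2 + y/2) = -3/2 + B/2 + y/2)
z(H) = 8 - (-1 + 3*H/2)/(2*H) (z(H) = 8 - (H + (-3/2 + H/2 + (½)*1))/(H + H) = 8 - (H + (-3/2 + H/2 + ½))/(2*H) = 8 - (H + (-1 + H/2))*1/(2*H) = 8 - (-1 + 3*H/2)*1/(2*H) = 8 - (-1 + 3*H/2)/(2*H))
T = 1423/196 (T = (¼)*(2 + 29*49)/49 = (¼)*(1/49)*(2 + 1421) = (¼)*(1/49)*1423 = 1423/196 ≈ 7.2602)
T*U = (1423/196)*(-460) = -163645/49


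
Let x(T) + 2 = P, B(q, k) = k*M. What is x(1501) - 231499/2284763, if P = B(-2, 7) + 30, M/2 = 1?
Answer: 528887/12623 ≈ 41.899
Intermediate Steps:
M = 2 (M = 2*1 = 2)
B(q, k) = 2*k (B(q, k) = k*2 = 2*k)
P = 44 (P = 2*7 + 30 = 14 + 30 = 44)
x(T) = 42 (x(T) = -2 + 44 = 42)
x(1501) - 231499/2284763 = 42 - 231499/2284763 = 42 - 1*1279/12623 = 42 - 1279/12623 = 528887/12623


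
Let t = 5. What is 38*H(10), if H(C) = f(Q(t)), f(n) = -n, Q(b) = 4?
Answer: -152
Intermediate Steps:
H(C) = -4 (H(C) = -1*4 = -4)
38*H(10) = 38*(-4) = -152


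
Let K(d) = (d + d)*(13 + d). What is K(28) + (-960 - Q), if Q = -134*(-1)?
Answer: 1202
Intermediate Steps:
Q = 134
K(d) = 2*d*(13 + d) (K(d) = (2*d)*(13 + d) = 2*d*(13 + d))
K(28) + (-960 - Q) = 2*28*(13 + 28) + (-960 - 1*134) = 2*28*41 + (-960 - 134) = 2296 - 1094 = 1202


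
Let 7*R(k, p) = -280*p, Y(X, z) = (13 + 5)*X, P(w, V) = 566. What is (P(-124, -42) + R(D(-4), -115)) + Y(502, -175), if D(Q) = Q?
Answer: 14202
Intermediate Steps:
Y(X, z) = 18*X
R(k, p) = -40*p (R(k, p) = (-280*p)/7 = -40*p)
(P(-124, -42) + R(D(-4), -115)) + Y(502, -175) = (566 - 40*(-115)) + 18*502 = (566 + 4600) + 9036 = 5166 + 9036 = 14202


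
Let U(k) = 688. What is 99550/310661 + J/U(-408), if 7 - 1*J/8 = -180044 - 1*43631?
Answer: 34748917551/13358423 ≈ 2601.3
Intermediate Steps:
J = 1789456 (J = 56 - 8*(-180044 - 1*43631) = 56 - 8*(-180044 - 43631) = 56 - 8*(-223675) = 56 + 1789400 = 1789456)
99550/310661 + J/U(-408) = 99550/310661 + 1789456/688 = 99550*(1/310661) + 1789456*(1/688) = 99550/310661 + 111841/43 = 34748917551/13358423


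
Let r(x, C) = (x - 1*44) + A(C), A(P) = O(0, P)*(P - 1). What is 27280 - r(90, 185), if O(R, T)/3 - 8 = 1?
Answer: 22266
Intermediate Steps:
O(R, T) = 27 (O(R, T) = 24 + 3*1 = 24 + 3 = 27)
A(P) = -27 + 27*P (A(P) = 27*(P - 1) = 27*(-1 + P) = -27 + 27*P)
r(x, C) = -71 + x + 27*C (r(x, C) = (x - 1*44) + (-27 + 27*C) = (x - 44) + (-27 + 27*C) = (-44 + x) + (-27 + 27*C) = -71 + x + 27*C)
27280 - r(90, 185) = 27280 - (-71 + 90 + 27*185) = 27280 - (-71 + 90 + 4995) = 27280 - 1*5014 = 27280 - 5014 = 22266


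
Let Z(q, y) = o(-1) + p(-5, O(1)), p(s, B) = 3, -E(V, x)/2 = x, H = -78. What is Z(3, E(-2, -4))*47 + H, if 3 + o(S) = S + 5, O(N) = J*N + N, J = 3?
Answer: 110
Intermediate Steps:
E(V, x) = -2*x
O(N) = 4*N (O(N) = 3*N + N = 4*N)
o(S) = 2 + S (o(S) = -3 + (S + 5) = -3 + (5 + S) = 2 + S)
Z(q, y) = 4 (Z(q, y) = (2 - 1) + 3 = 1 + 3 = 4)
Z(3, E(-2, -4))*47 + H = 4*47 - 78 = 188 - 78 = 110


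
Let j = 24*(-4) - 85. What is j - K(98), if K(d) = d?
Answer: -279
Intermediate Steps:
j = -181 (j = -96 - 85 = -181)
j - K(98) = -181 - 1*98 = -181 - 98 = -279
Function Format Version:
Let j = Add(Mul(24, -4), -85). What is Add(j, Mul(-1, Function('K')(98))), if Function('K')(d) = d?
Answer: -279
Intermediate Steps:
j = -181 (j = Add(-96, -85) = -181)
Add(j, Mul(-1, Function('K')(98))) = Add(-181, Mul(-1, 98)) = Add(-181, -98) = -279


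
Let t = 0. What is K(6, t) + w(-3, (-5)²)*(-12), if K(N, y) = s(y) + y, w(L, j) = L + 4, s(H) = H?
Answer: -12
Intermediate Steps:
w(L, j) = 4 + L
K(N, y) = 2*y (K(N, y) = y + y = 2*y)
K(6, t) + w(-3, (-5)²)*(-12) = 2*0 + (4 - 3)*(-12) = 0 + 1*(-12) = 0 - 12 = -12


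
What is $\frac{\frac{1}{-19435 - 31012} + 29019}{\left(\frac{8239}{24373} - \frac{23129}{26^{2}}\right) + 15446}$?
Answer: $\frac{24119787162572816}{12810129218269385} \approx 1.8829$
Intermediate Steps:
$\frac{\frac{1}{-19435 - 31012} + 29019}{\left(\frac{8239}{24373} - \frac{23129}{26^{2}}\right) + 15446} = \frac{\frac{1}{-50447} + 29019}{\left(8239 \cdot \frac{1}{24373} - \frac{23129}{676}\right) + 15446} = \frac{- \frac{1}{50447} + 29019}{\left(\frac{8239}{24373} - \frac{23129}{676}\right) + 15446} = \frac{1463921492}{50447 \left(\left(\frac{8239}{24373} - \frac{23129}{676}\right) + 15446\right)} = \frac{1463921492}{50447 \left(- \frac{558153553}{16476148} + 15446\right)} = \frac{1463921492}{50447 \cdot \frac{253932428455}{16476148}} = \frac{1463921492}{50447} \cdot \frac{16476148}{253932428455} = \frac{24119787162572816}{12810129218269385}$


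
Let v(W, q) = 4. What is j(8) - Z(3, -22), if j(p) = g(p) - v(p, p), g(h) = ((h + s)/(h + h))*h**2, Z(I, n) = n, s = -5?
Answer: 30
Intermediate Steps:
g(h) = h*(-5 + h)/2 (g(h) = ((h - 5)/(h + h))*h**2 = ((-5 + h)/((2*h)))*h**2 = ((-5 + h)*(1/(2*h)))*h**2 = ((-5 + h)/(2*h))*h**2 = h*(-5 + h)/2)
j(p) = -4 + p*(-5 + p)/2 (j(p) = p*(-5 + p)/2 - 1*4 = p*(-5 + p)/2 - 4 = -4 + p*(-5 + p)/2)
j(8) - Z(3, -22) = (-4 + (1/2)*8*(-5 + 8)) - 1*(-22) = (-4 + (1/2)*8*3) + 22 = (-4 + 12) + 22 = 8 + 22 = 30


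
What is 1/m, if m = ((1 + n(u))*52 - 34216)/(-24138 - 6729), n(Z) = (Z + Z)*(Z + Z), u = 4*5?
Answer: -30867/49036 ≈ -0.62948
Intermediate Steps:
u = 20
n(Z) = 4*Z² (n(Z) = (2*Z)*(2*Z) = 4*Z²)
m = -49036/30867 (m = ((1 + 4*20²)*52 - 34216)/(-24138 - 6729) = ((1 + 4*400)*52 - 34216)/(-30867) = ((1 + 1600)*52 - 34216)*(-1/30867) = (1601*52 - 34216)*(-1/30867) = (83252 - 34216)*(-1/30867) = 49036*(-1/30867) = -49036/30867 ≈ -1.5886)
1/m = 1/(-49036/30867) = -30867/49036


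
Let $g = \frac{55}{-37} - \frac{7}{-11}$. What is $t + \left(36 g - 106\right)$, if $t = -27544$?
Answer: $- \frac{11266006}{407} \approx -27681.0$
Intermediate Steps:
$g = - \frac{346}{407}$ ($g = 55 \left(- \frac{1}{37}\right) - - \frac{7}{11} = - \frac{55}{37} + \frac{7}{11} = - \frac{346}{407} \approx -0.85012$)
$t + \left(36 g - 106\right) = -27544 + \left(36 \left(- \frac{346}{407}\right) - 106\right) = -27544 - \frac{55598}{407} = - \frac{11266006}{407}$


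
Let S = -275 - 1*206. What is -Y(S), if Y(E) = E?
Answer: 481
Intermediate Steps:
S = -481 (S = -275 - 206 = -481)
-Y(S) = -1*(-481) = 481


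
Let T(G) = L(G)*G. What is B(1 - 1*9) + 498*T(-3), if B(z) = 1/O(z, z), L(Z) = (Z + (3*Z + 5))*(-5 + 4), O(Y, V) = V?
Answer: -83665/8 ≈ -10458.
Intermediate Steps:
L(Z) = -5 - 4*Z (L(Z) = (Z + (5 + 3*Z))*(-1) = (5 + 4*Z)*(-1) = -5 - 4*Z)
T(G) = G*(-5 - 4*G) (T(G) = (-5 - 4*G)*G = G*(-5 - 4*G))
B(z) = 1/z
B(1 - 1*9) + 498*T(-3) = 1/(1 - 1*9) + 498*(-1*(-3)*(5 + 4*(-3))) = 1/(1 - 9) + 498*(-1*(-3)*(5 - 12)) = 1/(-8) + 498*(-1*(-3)*(-7)) = -⅛ + 498*(-21) = -⅛ - 10458 = -83665/8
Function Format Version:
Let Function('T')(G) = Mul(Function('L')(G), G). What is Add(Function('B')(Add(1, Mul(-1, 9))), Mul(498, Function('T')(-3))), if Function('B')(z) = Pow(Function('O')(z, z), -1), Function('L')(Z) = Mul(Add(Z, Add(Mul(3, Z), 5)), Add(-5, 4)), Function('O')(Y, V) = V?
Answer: Rational(-83665, 8) ≈ -10458.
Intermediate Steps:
Function('L')(Z) = Add(-5, Mul(-4, Z)) (Function('L')(Z) = Mul(Add(Z, Add(5, Mul(3, Z))), -1) = Mul(Add(5, Mul(4, Z)), -1) = Add(-5, Mul(-4, Z)))
Function('T')(G) = Mul(G, Add(-5, Mul(-4, G))) (Function('T')(G) = Mul(Add(-5, Mul(-4, G)), G) = Mul(G, Add(-5, Mul(-4, G))))
Function('B')(z) = Pow(z, -1)
Add(Function('B')(Add(1, Mul(-1, 9))), Mul(498, Function('T')(-3))) = Add(Pow(Add(1, Mul(-1, 9)), -1), Mul(498, Mul(-1, -3, Add(5, Mul(4, -3))))) = Add(Pow(Add(1, -9), -1), Mul(498, Mul(-1, -3, Add(5, -12)))) = Add(Pow(-8, -1), Mul(498, Mul(-1, -3, -7))) = Add(Rational(-1, 8), Mul(498, -21)) = Add(Rational(-1, 8), -10458) = Rational(-83665, 8)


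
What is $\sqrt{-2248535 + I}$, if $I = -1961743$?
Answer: $i \sqrt{4210278} \approx 2051.9 i$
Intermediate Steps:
$\sqrt{-2248535 + I} = \sqrt{-2248535 - 1961743} = \sqrt{-4210278} = i \sqrt{4210278}$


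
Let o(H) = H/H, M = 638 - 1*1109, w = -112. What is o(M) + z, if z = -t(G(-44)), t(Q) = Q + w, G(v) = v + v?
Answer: 201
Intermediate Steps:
G(v) = 2*v
M = -471 (M = 638 - 1109 = -471)
t(Q) = -112 + Q (t(Q) = Q - 112 = -112 + Q)
o(H) = 1
z = 200 (z = -(-112 + 2*(-44)) = -(-112 - 88) = -1*(-200) = 200)
o(M) + z = 1 + 200 = 201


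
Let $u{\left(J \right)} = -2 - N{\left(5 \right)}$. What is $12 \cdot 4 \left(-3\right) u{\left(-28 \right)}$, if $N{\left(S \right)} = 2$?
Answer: $576$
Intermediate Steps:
$u{\left(J \right)} = -4$ ($u{\left(J \right)} = -2 - 2 = -4$)
$12 \cdot 4 \left(-3\right) u{\left(-28 \right)} = 12 \cdot 4 \left(-3\right) \left(-4\right) = 48 \left(-3\right) \left(-4\right) = \left(-144\right) \left(-4\right) = 576$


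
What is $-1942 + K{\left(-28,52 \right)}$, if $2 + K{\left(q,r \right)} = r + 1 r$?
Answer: $-1840$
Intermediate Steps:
$K{\left(q,r \right)} = -2 + 2 r$ ($K{\left(q,r \right)} = -2 + \left(r + 1 r\right) = -2 + \left(r + r\right) = -2 + 2 r$)
$-1942 + K{\left(-28,52 \right)} = -1942 + \left(-2 + 2 \cdot 52\right) = -1942 + \left(-2 + 104\right) = -1942 + 102 = -1840$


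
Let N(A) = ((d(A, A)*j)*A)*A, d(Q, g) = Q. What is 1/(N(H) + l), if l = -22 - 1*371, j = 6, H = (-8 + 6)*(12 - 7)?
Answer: -1/6393 ≈ -0.00015642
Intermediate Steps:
H = -10 (H = -2*5 = -10)
N(A) = 6*A**3 (N(A) = ((A*6)*A)*A = ((6*A)*A)*A = (6*A**2)*A = 6*A**3)
l = -393 (l = -22 - 371 = -393)
1/(N(H) + l) = 1/(6*(-10)**3 - 393) = 1/(6*(-1000) - 393) = 1/(-6000 - 393) = 1/(-6393) = -1/6393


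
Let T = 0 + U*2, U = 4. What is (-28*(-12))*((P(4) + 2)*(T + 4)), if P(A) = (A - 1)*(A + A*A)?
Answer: 249984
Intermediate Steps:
P(A) = (-1 + A)*(A + A²)
T = 8 (T = 0 + 4*2 = 0 + 8 = 8)
(-28*(-12))*((P(4) + 2)*(T + 4)) = (-28*(-12))*(((4³ - 1*4) + 2)*(8 + 4)) = 336*(((64 - 4) + 2)*12) = 336*((60 + 2)*12) = 336*(62*12) = 336*744 = 249984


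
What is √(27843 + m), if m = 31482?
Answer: 5*√2373 ≈ 243.57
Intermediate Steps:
√(27843 + m) = √(27843 + 31482) = √59325 = 5*√2373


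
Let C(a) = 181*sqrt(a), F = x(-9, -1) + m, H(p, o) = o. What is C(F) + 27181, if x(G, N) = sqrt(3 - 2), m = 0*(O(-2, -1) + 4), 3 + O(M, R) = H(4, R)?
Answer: 27362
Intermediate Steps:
O(M, R) = -3 + R
m = 0 (m = 0*((-3 - 1) + 4) = 0*(-4 + 4) = 0*0 = 0)
x(G, N) = 1 (x(G, N) = sqrt(1) = 1)
F = 1 (F = 1 + 0 = 1)
C(F) + 27181 = 181*sqrt(1) + 27181 = 181*1 + 27181 = 181 + 27181 = 27362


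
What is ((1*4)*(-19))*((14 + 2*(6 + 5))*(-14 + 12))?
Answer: 5472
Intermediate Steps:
((1*4)*(-19))*((14 + 2*(6 + 5))*(-14 + 12)) = (4*(-19))*((14 + 2*11)*(-2)) = -76*(14 + 22)*(-2) = -2736*(-2) = -76*(-72) = 5472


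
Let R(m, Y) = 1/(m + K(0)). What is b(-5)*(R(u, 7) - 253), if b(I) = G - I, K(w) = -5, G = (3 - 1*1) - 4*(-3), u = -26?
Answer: -149036/31 ≈ -4807.6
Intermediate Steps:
G = 14 (G = (3 - 1) + 12 = 2 + 12 = 14)
R(m, Y) = 1/(-5 + m) (R(m, Y) = 1/(m - 5) = 1/(-5 + m))
b(I) = 14 - I
b(-5)*(R(u, 7) - 253) = (14 - 1*(-5))*(1/(-5 - 26) - 253) = (14 + 5)*(1/(-31) - 253) = 19*(-1/31 - 253) = 19*(-7844/31) = -149036/31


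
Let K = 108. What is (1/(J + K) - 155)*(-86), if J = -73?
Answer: 466464/35 ≈ 13328.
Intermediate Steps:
(1/(J + K) - 155)*(-86) = (1/(-73 + 108) - 155)*(-86) = (1/35 - 155)*(-86) = -5424/35*(-86) = 466464/35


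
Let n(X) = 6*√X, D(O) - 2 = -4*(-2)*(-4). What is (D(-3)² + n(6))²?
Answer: 810216 + 10800*√6 ≈ 8.3667e+5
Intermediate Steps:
D(O) = -30 (D(O) = 2 - 4*(-2)*(-4) = 2 + 8*(-4) = 2 - 32 = -30)
(D(-3)² + n(6))² = ((-30)² + 6*√6)² = (900 + 6*√6)²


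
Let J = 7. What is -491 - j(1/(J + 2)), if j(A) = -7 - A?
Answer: -4355/9 ≈ -483.89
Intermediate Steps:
-491 - j(1/(J + 2)) = -491 - (-7 - 1/(7 + 2)) = -491 - (-7 - 1/9) = -491 - 1*(-64/9) = -491 + 64/9 = -4355/9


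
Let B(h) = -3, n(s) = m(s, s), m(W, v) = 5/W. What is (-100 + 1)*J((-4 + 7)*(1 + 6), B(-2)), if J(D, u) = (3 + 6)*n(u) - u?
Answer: 1188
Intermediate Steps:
n(s) = 5/s
J(D, u) = -u + 45/u (J(D, u) = (3 + 6)*(5/u) - u = 9*(5/u) - u = 45/u - u = -u + 45/u)
(-100 + 1)*J((-4 + 7)*(1 + 6), B(-2)) = (-100 + 1)*(-1*(-3) + 45/(-3)) = -99*(3 + 45*(-⅓)) = -99*(3 - 15) = -99*(-12) = 1188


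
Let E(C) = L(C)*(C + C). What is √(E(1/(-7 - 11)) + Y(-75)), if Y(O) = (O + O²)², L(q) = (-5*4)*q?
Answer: √2495002490/9 ≈ 5550.0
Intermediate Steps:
L(q) = -20*q
E(C) = -40*C² (E(C) = (-20*C)*(C + C) = (-20*C)*(2*C) = -40*C²)
√(E(1/(-7 - 11)) + Y(-75)) = √(-40/(-7 - 11)² + (-75)²*(1 - 75)²) = √(-40*(1/(-18))² + 5625*(-74)²) = √(-40*(-1/18)² + 5625*5476) = √(-40*1/324 + 30802500) = √(-10/81 + 30802500) = √(2495002490/81) = √2495002490/9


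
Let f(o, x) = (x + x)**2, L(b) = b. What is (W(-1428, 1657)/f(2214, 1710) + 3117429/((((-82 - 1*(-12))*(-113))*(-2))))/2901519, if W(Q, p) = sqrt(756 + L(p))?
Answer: -49483/728603660 + sqrt(2413)/33937326831600 ≈ -6.7915e-5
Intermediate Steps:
W(Q, p) = sqrt(756 + p)
f(o, x) = 4*x**2 (f(o, x) = (2*x)**2 = 4*x**2)
(W(-1428, 1657)/f(2214, 1710) + 3117429/((((-82 - 1*(-12))*(-113))*(-2))))/2901519 = (sqrt(756 + 1657)/((4*1710**2)) + 3117429/((((-82 - 1*(-12))*(-113))*(-2))))/2901519 = (sqrt(2413)/((4*2924100)) + 3117429/((((-82 + 12)*(-113))*(-2))))*(1/2901519) = (sqrt(2413)/11696400 + 3117429/((-70*(-113)*(-2))))*(1/2901519) = (sqrt(2413)*(1/11696400) + 3117429/((7910*(-2))))*(1/2901519) = (sqrt(2413)/11696400 + 3117429/(-15820))*(1/2901519) = (sqrt(2413)/11696400 + 3117429*(-1/15820))*(1/2901519) = (sqrt(2413)/11696400 - 445347/2260)*(1/2901519) = (-445347/2260 + sqrt(2413)/11696400)*(1/2901519) = -49483/728603660 + sqrt(2413)/33937326831600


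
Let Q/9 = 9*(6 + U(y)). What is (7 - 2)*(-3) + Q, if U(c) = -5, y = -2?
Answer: 66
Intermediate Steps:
Q = 81 (Q = 9*(9*(6 - 5)) = 9*(9*1) = 9*9 = 81)
(7 - 2)*(-3) + Q = (7 - 2)*(-3) + 81 = 5*(-3) + 81 = -15 + 81 = 66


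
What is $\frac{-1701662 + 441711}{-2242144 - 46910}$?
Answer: $\frac{1259951}{2289054} \approx 0.55042$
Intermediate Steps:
$\frac{-1701662 + 441711}{-2242144 - 46910} = - \frac{1259951}{-2289054} = \left(-1259951\right) \left(- \frac{1}{2289054}\right) = \frac{1259951}{2289054}$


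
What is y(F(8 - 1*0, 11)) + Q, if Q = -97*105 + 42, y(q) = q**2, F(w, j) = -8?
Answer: -10079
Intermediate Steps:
Q = -10143 (Q = -10185 + 42 = -10143)
y(F(8 - 1*0, 11)) + Q = (-8)**2 - 10143 = 64 - 10143 = -10079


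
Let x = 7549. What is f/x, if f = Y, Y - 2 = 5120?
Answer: 5122/7549 ≈ 0.67850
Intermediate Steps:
Y = 5122 (Y = 2 + 5120 = 5122)
f = 5122
f/x = 5122/7549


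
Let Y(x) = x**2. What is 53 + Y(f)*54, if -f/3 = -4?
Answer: 7829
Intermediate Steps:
f = 12 (f = -3*(-4) = 12)
53 + Y(f)*54 = 53 + 12**2*54 = 53 + 144*54 = 53 + 7776 = 7829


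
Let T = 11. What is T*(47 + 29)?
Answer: 836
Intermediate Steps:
T*(47 + 29) = 11*(47 + 29) = 11*76 = 836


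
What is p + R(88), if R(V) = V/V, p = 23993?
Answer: 23994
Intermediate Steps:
R(V) = 1
p + R(88) = 23993 + 1 = 23994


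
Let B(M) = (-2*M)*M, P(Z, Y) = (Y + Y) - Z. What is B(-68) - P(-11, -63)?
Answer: -9133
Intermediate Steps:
P(Z, Y) = -Z + 2*Y (P(Z, Y) = 2*Y - Z = -Z + 2*Y)
B(M) = -2*M²
B(-68) - P(-11, -63) = -2*(-68)² - (-1*(-11) + 2*(-63)) = -2*4624 - (11 - 126) = -9248 - 1*(-115) = -9248 + 115 = -9133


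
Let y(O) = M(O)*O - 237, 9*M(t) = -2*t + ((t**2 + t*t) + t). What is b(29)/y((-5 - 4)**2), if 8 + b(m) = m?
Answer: 7/39044 ≈ 0.00017928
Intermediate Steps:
b(m) = -8 + m
M(t) = -t/9 + 2*t**2/9 (M(t) = (-2*t + ((t**2 + t*t) + t))/9 = (-2*t + ((t**2 + t**2) + t))/9 = (-2*t + (2*t**2 + t))/9 = (-2*t + (t + 2*t**2))/9 = (-t + 2*t**2)/9 = -t/9 + 2*t**2/9)
y(O) = -237 + O**2*(-1 + 2*O)/9 (y(O) = (O*(-1 + 2*O)/9)*O - 237 = O**2*(-1 + 2*O)/9 - 237 = -237 + O**2*(-1 + 2*O)/9)
b(29)/y((-5 - 4)**2) = (-8 + 29)/(-237 + ((-5 - 4)**2)**2*(-1 + 2*(-5 - 4)**2)/9) = 21/(-237 + ((-9)**2)**2*(-1 + 2*(-9)**2)/9) = 21/(-237 + (1/9)*81**2*(-1 + 2*81)) = 21/(-237 + (1/9)*6561*(-1 + 162)) = 21/(-237 + (1/9)*6561*161) = 21/(-237 + 117369) = 21/117132 = 21*(1/117132) = 7/39044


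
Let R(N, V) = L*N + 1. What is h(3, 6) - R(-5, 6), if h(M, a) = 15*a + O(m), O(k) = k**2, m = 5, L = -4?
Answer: 94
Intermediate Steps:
R(N, V) = 1 - 4*N (R(N, V) = -4*N + 1 = 1 - 4*N)
h(M, a) = 25 + 15*a (h(M, a) = 15*a + 5**2 = 15*a + 25 = 25 + 15*a)
h(3, 6) - R(-5, 6) = (25 + 15*6) - (1 - 4*(-5)) = (25 + 90) - (1 + 20) = 115 - 1*21 = 115 - 21 = 94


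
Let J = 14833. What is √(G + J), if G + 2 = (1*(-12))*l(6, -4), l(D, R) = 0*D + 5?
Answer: √14771 ≈ 121.54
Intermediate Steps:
l(D, R) = 5 (l(D, R) = 0 + 5 = 5)
G = -62 (G = -2 + (1*(-12))*5 = -2 - 12*5 = -2 - 60 = -62)
√(G + J) = √(-62 + 14833) = √14771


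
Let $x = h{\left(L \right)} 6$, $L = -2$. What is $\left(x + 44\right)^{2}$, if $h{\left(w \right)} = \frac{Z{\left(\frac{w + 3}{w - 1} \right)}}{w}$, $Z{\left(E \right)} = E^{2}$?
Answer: $\frac{17161}{9} \approx 1906.8$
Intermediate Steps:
$h{\left(w \right)} = \frac{\left(3 + w\right)^{2}}{w \left(-1 + w\right)^{2}}$ ($h{\left(w \right)} = \frac{\left(\frac{w + 3}{w - 1}\right)^{2}}{w} = \frac{\left(\frac{3 + w}{-1 + w}\right)^{2}}{w} = \frac{\frac{1}{\left(-1 + w\right)^{2}} \left(3 + w\right)^{2}}{w} = \frac{\left(3 + w\right)^{2}}{w \left(-1 + w\right)^{2}}$)
$x = - \frac{1}{3}$ ($x = \frac{\left(3 - 2\right)^{2}}{\left(-2\right) \left(-1 - 2\right)^{2}} \cdot 6 = - \frac{1^{2}}{2 \cdot 9} \cdot 6 = \left(- \frac{1}{2}\right) \frac{1}{9} \cdot 1 \cdot 6 = \left(- \frac{1}{18}\right) 6 = - \frac{1}{3} \approx -0.33333$)
$\left(x + 44\right)^{2} = \left(- \frac{1}{3} + 44\right)^{2} = \left(\frac{131}{3}\right)^{2} = \frac{17161}{9}$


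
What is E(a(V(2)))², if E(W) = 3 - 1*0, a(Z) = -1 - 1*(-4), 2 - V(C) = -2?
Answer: 9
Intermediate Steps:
V(C) = 4 (V(C) = 2 - 1*(-2) = 2 + 2 = 4)
a(Z) = 3 (a(Z) = -1 + 4 = 3)
E(W) = 3 (E(W) = 3 + 0 = 3)
E(a(V(2)))² = 3² = 9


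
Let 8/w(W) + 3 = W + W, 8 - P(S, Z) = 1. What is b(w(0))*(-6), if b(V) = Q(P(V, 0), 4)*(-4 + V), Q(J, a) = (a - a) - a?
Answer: -160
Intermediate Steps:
P(S, Z) = 7 (P(S, Z) = 8 - 1*1 = 8 - 1 = 7)
w(W) = 8/(-3 + 2*W) (w(W) = 8/(-3 + (W + W)) = 8/(-3 + 2*W))
Q(J, a) = -a (Q(J, a) = 0 - a = -a)
b(V) = 16 - 4*V (b(V) = (-1*4)*(-4 + V) = -4*(-4 + V) = 16 - 4*V)
b(w(0))*(-6) = (16 - 32/(-3 + 2*0))*(-6) = (16 - 32/(-3 + 0))*(-6) = (16 - 32/(-3))*(-6) = (16 - 32*(-1)/3)*(-6) = (16 - 4*(-8/3))*(-6) = (16 + 32/3)*(-6) = (80/3)*(-6) = -160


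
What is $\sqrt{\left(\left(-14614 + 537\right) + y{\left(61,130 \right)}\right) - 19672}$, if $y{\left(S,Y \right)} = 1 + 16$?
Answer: $6 i \sqrt{937} \approx 183.66 i$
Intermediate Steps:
$y{\left(S,Y \right)} = 17$
$\sqrt{\left(\left(-14614 + 537\right) + y{\left(61,130 \right)}\right) - 19672} = \sqrt{\left(\left(-14614 + 537\right) + 17\right) - 19672} = \sqrt{\left(-14077 + 17\right) - 19672} = \sqrt{-14060 - 19672} = \sqrt{-33732} = 6 i \sqrt{937}$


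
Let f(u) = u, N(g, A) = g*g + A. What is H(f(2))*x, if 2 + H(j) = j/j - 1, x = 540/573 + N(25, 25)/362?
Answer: -189310/34571 ≈ -5.4760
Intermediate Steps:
N(g, A) = A + g² (N(g, A) = g² + A = A + g²)
x = 94655/34571 (x = 540/573 + (25 + 25²)/362 = 540*(1/573) + (25 + 625)*(1/362) = 180/191 + 650*(1/362) = 180/191 + 325/181 = 94655/34571 ≈ 2.7380)
H(j) = -2 (H(j) = -2 + (j/j - 1) = -2 + (1 - 1) = -2 + 0 = -2)
H(f(2))*x = -2*94655/34571 = -189310/34571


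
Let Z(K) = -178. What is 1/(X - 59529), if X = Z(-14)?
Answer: -1/59707 ≈ -1.6748e-5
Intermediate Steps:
X = -178
1/(X - 59529) = 1/(-178 - 59529) = 1/(-59707) = -1/59707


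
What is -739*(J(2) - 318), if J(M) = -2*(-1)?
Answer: 233524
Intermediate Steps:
J(M) = 2
-739*(J(2) - 318) = -739*(2 - 318) = -739*(-316) = 233524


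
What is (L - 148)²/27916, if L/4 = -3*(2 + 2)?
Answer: 1372/997 ≈ 1.3761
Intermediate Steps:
L = -48 (L = 4*(-3*(2 + 2)) = 4*(-3*4) = 4*(-12) = -48)
(L - 148)²/27916 = (-48 - 148)²/27916 = (-196)²*(1/27916) = 38416*(1/27916) = 1372/997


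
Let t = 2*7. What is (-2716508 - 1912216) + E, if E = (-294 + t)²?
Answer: -4550324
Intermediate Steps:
t = 14
E = 78400 (E = (-294 + 14)² = (-280)² = 78400)
(-2716508 - 1912216) + E = (-2716508 - 1912216) + 78400 = -4628724 + 78400 = -4550324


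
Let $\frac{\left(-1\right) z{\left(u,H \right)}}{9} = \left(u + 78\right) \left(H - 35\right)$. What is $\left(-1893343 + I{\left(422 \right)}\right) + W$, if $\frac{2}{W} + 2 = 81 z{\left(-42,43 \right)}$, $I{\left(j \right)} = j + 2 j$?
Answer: $- \frac{198624567230}{104977} \approx -1.8921 \cdot 10^{6}$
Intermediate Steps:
$z{\left(u,H \right)} = - 9 \left(-35 + H\right) \left(78 + u\right)$ ($z{\left(u,H \right)} = - 9 \left(u + 78\right) \left(H - 35\right) = - 9 \left(78 + u\right) \left(-35 + H\right) = - 9 \left(-35 + H\right) \left(78 + u\right)$)
$I{\left(j \right)} = 3 j$
$W = - \frac{1}{104977}$ ($W = \frac{2}{-2 + 81 \left(24570 - 30186 + 315 \left(-42\right) - 387 \left(-42\right)\right)} = \frac{2}{-2 + 81 \left(24570 - 30186 - 13230 + 16254\right)} = \frac{2}{-2 + 81 \left(-2592\right)} = \frac{2}{-2 - 209952} = \frac{2}{-209954} = 2 \left(- \frac{1}{209954}\right) = - \frac{1}{104977} \approx -9.5259 \cdot 10^{-6}$)
$\left(-1893343 + I{\left(422 \right)}\right) + W = \left(-1893343 + 3 \cdot 422\right) - \frac{1}{104977} = \left(-1893343 + 1266\right) - \frac{1}{104977} = -1892077 - \frac{1}{104977} = - \frac{198624567230}{104977}$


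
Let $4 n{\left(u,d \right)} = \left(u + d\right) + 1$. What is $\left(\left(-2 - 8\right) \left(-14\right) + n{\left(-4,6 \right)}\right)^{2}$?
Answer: $\frac{316969}{16} \approx 19811.0$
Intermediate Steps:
$n{\left(u,d \right)} = \frac{1}{4} + \frac{d}{4} + \frac{u}{4}$ ($n{\left(u,d \right)} = \frac{\left(u + d\right) + 1}{4} = \frac{\left(d + u\right) + 1}{4} = \frac{1 + d + u}{4} = \frac{1}{4} + \frac{d}{4} + \frac{u}{4}$)
$\left(\left(-2 - 8\right) \left(-14\right) + n{\left(-4,6 \right)}\right)^{2} = \left(\left(-2 - 8\right) \left(-14\right) + \left(\frac{1}{4} + \frac{1}{4} \cdot 6 + \frac{1}{4} \left(-4\right)\right)\right)^{2} = \left(\left(-2 - 8\right) \left(-14\right) + \left(\frac{1}{4} + \frac{3}{2} - 1\right)\right)^{2} = \left(\left(-10\right) \left(-14\right) + \frac{3}{4}\right)^{2} = \left(140 + \frac{3}{4}\right)^{2} = \left(\frac{563}{4}\right)^{2} = \frac{316969}{16}$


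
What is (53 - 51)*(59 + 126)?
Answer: 370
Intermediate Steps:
(53 - 51)*(59 + 126) = 2*185 = 370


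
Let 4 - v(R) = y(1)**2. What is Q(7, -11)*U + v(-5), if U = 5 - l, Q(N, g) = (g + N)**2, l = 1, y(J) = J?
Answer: 67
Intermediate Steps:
Q(N, g) = (N + g)**2
v(R) = 3 (v(R) = 4 - 1*1**2 = 4 - 1*1 = 4 - 1 = 3)
U = 4 (U = 5 - 1*1 = 5 - 1 = 4)
Q(7, -11)*U + v(-5) = (7 - 11)**2*4 + 3 = (-4)**2*4 + 3 = 16*4 + 3 = 64 + 3 = 67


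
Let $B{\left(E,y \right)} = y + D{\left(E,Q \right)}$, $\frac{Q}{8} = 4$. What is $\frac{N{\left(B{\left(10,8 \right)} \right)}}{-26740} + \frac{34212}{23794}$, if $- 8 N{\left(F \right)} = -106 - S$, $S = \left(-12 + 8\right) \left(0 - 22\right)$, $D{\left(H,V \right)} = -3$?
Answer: $\frac{1828503751}{1272503120} \approx 1.4369$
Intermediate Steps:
$Q = 32$ ($Q = 8 \cdot 4 = 32$)
$B{\left(E,y \right)} = -3 + y$ ($B{\left(E,y \right)} = y - 3 = -3 + y$)
$S = 88$ ($S = \left(-4\right) \left(-22\right) = 88$)
$N{\left(F \right)} = \frac{97}{4}$ ($N{\left(F \right)} = - \frac{-106 - 88}{8} = \left(- \frac{1}{8}\right) \left(-194\right) = \frac{97}{4}$)
$\frac{N{\left(B{\left(10,8 \right)} \right)}}{-26740} + \frac{34212}{23794} = \frac{97}{4 \left(-26740\right)} + \frac{34212}{23794} = \frac{97}{4} \left(- \frac{1}{26740}\right) + 34212 \cdot \frac{1}{23794} = - \frac{97}{106960} + \frac{17106}{11897} = \frac{1828503751}{1272503120}$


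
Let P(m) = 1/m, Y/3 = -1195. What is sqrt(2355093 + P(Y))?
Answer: 2*sqrt(7567046282085)/3585 ≈ 1534.6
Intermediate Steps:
Y = -3585 (Y = 3*(-1195) = -3585)
sqrt(2355093 + P(Y)) = sqrt(2355093 + 1/(-3585)) = sqrt(2355093 - 1/3585) = sqrt(8443008404/3585) = 2*sqrt(7567046282085)/3585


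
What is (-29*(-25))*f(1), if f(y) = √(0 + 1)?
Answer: 725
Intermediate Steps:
f(y) = 1 (f(y) = √1 = 1)
(-29*(-25))*f(1) = -29*(-25)*1 = 725*1 = 725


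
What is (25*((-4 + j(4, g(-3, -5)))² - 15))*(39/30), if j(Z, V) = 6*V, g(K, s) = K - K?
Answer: 65/2 ≈ 32.500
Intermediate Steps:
g(K, s) = 0
(25*((-4 + j(4, g(-3, -5)))² - 15))*(39/30) = (25*((-4 + 6*0)² - 15))*(39/30) = (25*((-4 + 0)² - 15))*(39*(1/30)) = (25*((-4)² - 15))*(13/10) = (25*(16 - 15))*(13/10) = (25*1)*(13/10) = 25*(13/10) = 65/2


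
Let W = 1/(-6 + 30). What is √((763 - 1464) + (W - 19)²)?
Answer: I*√196751/24 ≈ 18.482*I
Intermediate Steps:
W = 1/24 ≈ 0.041667
√((763 - 1464) + (W - 19)²) = √((763 - 1464) + (1/24 - 19)²) = √(-701 + (-455/24)²) = √(-701 + 207025/576) = √(-196751/576) = I*√196751/24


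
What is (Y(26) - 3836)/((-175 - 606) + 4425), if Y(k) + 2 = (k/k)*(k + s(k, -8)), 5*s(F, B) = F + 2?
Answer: -4758/4555 ≈ -1.0446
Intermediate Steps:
s(F, B) = ⅖ + F/5 (s(F, B) = (F + 2)/5 = (2 + F)/5 = ⅖ + F/5)
Y(k) = -8/5 + 6*k/5 (Y(k) = -2 + (k/k)*(k + (⅖ + k/5)) = -2 + 1*(⅖ + 6*k/5) = -2 + (⅖ + 6*k/5) = -8/5 + 6*k/5)
(Y(26) - 3836)/((-175 - 606) + 4425) = ((-8/5 + (6/5)*26) - 3836)/((-175 - 606) + 4425) = ((-8/5 + 156/5) - 3836)/(-781 + 4425) = (148/5 - 3836)/3644 = -19032/5*1/3644 = -4758/4555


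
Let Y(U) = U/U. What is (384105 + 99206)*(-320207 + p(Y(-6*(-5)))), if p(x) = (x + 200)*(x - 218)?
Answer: -175840141264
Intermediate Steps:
Y(U) = 1
p(x) = (-218 + x)*(200 + x) (p(x) = (200 + x)*(-218 + x) = (-218 + x)*(200 + x))
(384105 + 99206)*(-320207 + p(Y(-6*(-5)))) = (384105 + 99206)*(-320207 + (-43600 + 1² - 18*1)) = 483311*(-320207 + (-43600 + 1 - 18)) = 483311*(-320207 - 43617) = 483311*(-363824) = -175840141264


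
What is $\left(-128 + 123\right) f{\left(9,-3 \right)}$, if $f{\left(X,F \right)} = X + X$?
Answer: $-90$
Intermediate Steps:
$f{\left(X,F \right)} = 2 X$
$\left(-128 + 123\right) f{\left(9,-3 \right)} = \left(-128 + 123\right) 2 \cdot 9 = \left(-5\right) 18 = -90$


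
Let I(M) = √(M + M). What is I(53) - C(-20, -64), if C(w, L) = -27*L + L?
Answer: -1664 + √106 ≈ -1653.7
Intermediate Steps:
I(M) = √2*√M (I(M) = √(2*M) = √2*√M)
C(w, L) = -26*L
I(53) - C(-20, -64) = √2*√53 - (-26)*(-64) = √106 - 1*1664 = √106 - 1664 = -1664 + √106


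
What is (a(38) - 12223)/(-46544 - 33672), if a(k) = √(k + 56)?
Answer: 12223/80216 - √94/80216 ≈ 0.15226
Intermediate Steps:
a(k) = √(56 + k)
(a(38) - 12223)/(-46544 - 33672) = (√(56 + 38) - 12223)/(-46544 - 33672) = (√94 - 12223)/(-80216) = (-12223 + √94)*(-1/80216) = 12223/80216 - √94/80216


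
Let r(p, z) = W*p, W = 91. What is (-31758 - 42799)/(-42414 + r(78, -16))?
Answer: 74557/35316 ≈ 2.1111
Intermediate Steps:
r(p, z) = 91*p
(-31758 - 42799)/(-42414 + r(78, -16)) = (-31758 - 42799)/(-42414 + 91*78) = -74557/(-42414 + 7098) = -74557/(-35316) = -74557*(-1/35316) = 74557/35316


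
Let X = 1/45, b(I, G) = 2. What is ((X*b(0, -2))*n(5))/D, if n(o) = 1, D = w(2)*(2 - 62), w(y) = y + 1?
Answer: -1/4050 ≈ -0.00024691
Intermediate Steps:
w(y) = 1 + y
D = -180 (D = (1 + 2)*(2 - 62) = 3*(-60) = -180)
X = 1/45 ≈ 0.022222
((X*b(0, -2))*n(5))/D = (((1/45)*2)*1)/(-180) = ((2/45)*1)*(-1/180) = (2/45)*(-1/180) = -1/4050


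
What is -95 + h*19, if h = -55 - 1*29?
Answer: -1691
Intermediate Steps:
h = -84 (h = -55 - 29 = -84)
-95 + h*19 = -95 - 84*19 = -95 - 1596 = -1691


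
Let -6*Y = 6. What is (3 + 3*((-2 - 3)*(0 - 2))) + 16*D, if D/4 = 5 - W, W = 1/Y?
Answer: 417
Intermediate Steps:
Y = -1 (Y = -1/6*6 = -1)
W = -1 (W = 1/(-1) = -1)
D = 24 (D = 4*(5 - 1*(-1)) = 4*(5 + 1) = 4*6 = 24)
(3 + 3*((-2 - 3)*(0 - 2))) + 16*D = (3 + 3*((-2 - 3)*(0 - 2))) + 16*24 = (3 + 3*(-5*(-2))) + 384 = (3 + 3*10) + 384 = (3 + 30) + 384 = 33 + 384 = 417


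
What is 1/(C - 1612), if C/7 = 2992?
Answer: 1/19332 ≈ 5.1728e-5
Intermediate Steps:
C = 20944 (C = 7*2992 = 20944)
1/(C - 1612) = 1/(20944 - 1612) = 1/19332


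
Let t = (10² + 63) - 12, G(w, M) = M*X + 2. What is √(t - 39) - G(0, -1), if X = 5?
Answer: 3 + 4*√7 ≈ 13.583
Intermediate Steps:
G(w, M) = 2 + 5*M (G(w, M) = M*5 + 2 = 5*M + 2 = 2 + 5*M)
t = 151 (t = (100 + 63) - 12 = 163 - 12 = 151)
√(t - 39) - G(0, -1) = √(151 - 39) - (2 + 5*(-1)) = √112 - (2 - 5) = 4*√7 - 1*(-3) = 4*√7 + 3 = 3 + 4*√7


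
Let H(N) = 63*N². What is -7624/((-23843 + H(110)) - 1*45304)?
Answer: -7624/693153 ≈ -0.010999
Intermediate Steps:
-7624/((-23843 + H(110)) - 1*45304) = -7624/((-23843 + 63*110²) - 1*45304) = -7624/((-23843 + 63*12100) - 45304) = -7624/((-23843 + 762300) - 45304) = -7624/(738457 - 45304) = -7624/693153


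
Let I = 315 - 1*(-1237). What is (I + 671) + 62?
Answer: 2285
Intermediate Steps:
I = 1552 (I = 315 + 1237 = 1552)
(I + 671) + 62 = (1552 + 671) + 62 = 2223 + 62 = 2285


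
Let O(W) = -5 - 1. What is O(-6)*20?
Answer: -120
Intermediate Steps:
O(W) = -6
O(-6)*20 = -6*20 = -120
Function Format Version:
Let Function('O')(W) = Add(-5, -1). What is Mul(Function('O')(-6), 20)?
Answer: -120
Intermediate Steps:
Function('O')(W) = -6
Mul(Function('O')(-6), 20) = Mul(-6, 20) = -120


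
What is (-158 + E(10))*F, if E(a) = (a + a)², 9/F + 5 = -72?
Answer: -198/7 ≈ -28.286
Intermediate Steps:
F = -9/77 (F = 9/(-5 - 72) = 9/(-77) = 9*(-1/77) = -9/77 ≈ -0.11688)
E(a) = 4*a² (E(a) = (2*a)² = 4*a²)
(-158 + E(10))*F = (-158 + 4*10²)*(-9/77) = (-158 + 4*100)*(-9/77) = (-158 + 400)*(-9/77) = 242*(-9/77) = -198/7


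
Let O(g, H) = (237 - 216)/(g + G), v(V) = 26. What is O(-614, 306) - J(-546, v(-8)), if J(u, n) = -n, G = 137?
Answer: 4127/159 ≈ 25.956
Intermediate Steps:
O(g, H) = 21/(137 + g) (O(g, H) = (237 - 216)/(g + 137) = 21/(137 + g))
O(-614, 306) - J(-546, v(-8)) = 21/(137 - 614) - (-1)*26 = 21/(-477) - 1*(-26) = 21*(-1/477) + 26 = -7/159 + 26 = 4127/159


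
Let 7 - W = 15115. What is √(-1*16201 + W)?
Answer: I*√31309 ≈ 176.94*I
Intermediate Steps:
W = -15108 (W = 7 - 1*15115 = 7 - 15115 = -15108)
√(-1*16201 + W) = √(-1*16201 - 15108) = √(-16201 - 15108) = √(-31309) = I*√31309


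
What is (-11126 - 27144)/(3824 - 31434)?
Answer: 3827/2761 ≈ 1.3861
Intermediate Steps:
(-11126 - 27144)/(3824 - 31434) = -38270/(-27610) = -38270*(-1/27610) = 3827/2761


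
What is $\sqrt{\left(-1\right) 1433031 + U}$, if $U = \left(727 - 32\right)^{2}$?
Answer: $i \sqrt{950006} \approx 974.68 i$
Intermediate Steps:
$U = 483025$ ($U = 695^{2} = 483025$)
$\sqrt{\left(-1\right) 1433031 + U} = \sqrt{\left(-1\right) 1433031 + 483025} = \sqrt{-1433031 + 483025} = \sqrt{-950006} = i \sqrt{950006}$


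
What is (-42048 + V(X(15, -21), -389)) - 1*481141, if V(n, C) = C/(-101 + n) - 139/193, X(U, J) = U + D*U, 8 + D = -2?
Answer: -23830170299/45548 ≈ -5.2319e+5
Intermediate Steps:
D = -10 (D = -8 - 2 = -10)
X(U, J) = -9*U (X(U, J) = U - 10*U = -9*U)
V(n, C) = -139/193 + C/(-101 + n) (V(n, C) = C/(-101 + n) - 139*1/193 = C/(-101 + n) - 139/193 = -139/193 + C/(-101 + n))
(-42048 + V(X(15, -21), -389)) - 1*481141 = (-42048 + (14039 - (-1251)*15 + 193*(-389))/(193*(-101 - 9*15))) - 1*481141 = (-42048 + (14039 - 139*(-135) - 75077)/(193*(-101 - 135))) - 481141 = (-42048 + (1/193)*(14039 + 18765 - 75077)/(-236)) - 481141 = (-42048 + (1/193)*(-1/236)*(-42273)) - 481141 = (-42048 + 42273/45548) - 481141 = -1915160031/45548 - 481141 = -23830170299/45548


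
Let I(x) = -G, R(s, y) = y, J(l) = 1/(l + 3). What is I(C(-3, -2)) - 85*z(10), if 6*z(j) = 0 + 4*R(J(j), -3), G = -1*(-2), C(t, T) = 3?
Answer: 168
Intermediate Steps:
J(l) = 1/(3 + l)
G = 2
z(j) = -2 (z(j) = (0 + 4*(-3))/6 = (0 - 12)/6 = (1/6)*(-12) = -2)
I(x) = -2 (I(x) = -1*2 = -2)
I(C(-3, -2)) - 85*z(10) = -2 - 85*(-2) = -2 + 170 = 168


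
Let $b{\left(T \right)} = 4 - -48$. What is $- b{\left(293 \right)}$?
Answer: $-52$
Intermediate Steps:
$b{\left(T \right)} = 52$ ($b{\left(T \right)} = 4 + 48 = 52$)
$- b{\left(293 \right)} = \left(-1\right) 52 = -52$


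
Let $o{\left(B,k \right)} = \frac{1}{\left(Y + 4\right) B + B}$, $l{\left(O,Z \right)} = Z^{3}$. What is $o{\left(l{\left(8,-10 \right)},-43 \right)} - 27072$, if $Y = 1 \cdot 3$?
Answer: $- \frac{216576001}{8000} \approx -27072.0$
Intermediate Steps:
$Y = 3$
$o{\left(B,k \right)} = \frac{1}{8 B}$ ($o{\left(B,k \right)} = \frac{1}{\left(3 + 4\right) B + B} = \frac{1}{7 B + B} = \frac{1}{8 B}$)
$o{\left(l{\left(8,-10 \right)},-43 \right)} - 27072 = \frac{1}{8 \left(-10\right)^{3}} - 27072 = \frac{1}{8 \left(-1000\right)} - 27072 = \frac{1}{8} \left(- \frac{1}{1000}\right) - 27072 = - \frac{1}{8000} - 27072 = - \frac{216576001}{8000}$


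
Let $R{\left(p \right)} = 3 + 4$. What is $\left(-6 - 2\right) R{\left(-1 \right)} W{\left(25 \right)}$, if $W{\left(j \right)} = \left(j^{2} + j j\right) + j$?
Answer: $-71400$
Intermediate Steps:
$R{\left(p \right)} = 7$
$W{\left(j \right)} = j + 2 j^{2}$ ($W{\left(j \right)} = \left(j^{2} + j^{2}\right) + j = 2 j^{2} + j = j + 2 j^{2}$)
$\left(-6 - 2\right) R{\left(-1 \right)} W{\left(25 \right)} = \left(-6 - 2\right) 7 \cdot 25 \left(1 + 2 \cdot 25\right) = \left(-8\right) 7 \cdot 25 \left(1 + 50\right) = - 56 \cdot 25 \cdot 51 = \left(-56\right) 1275 = -71400$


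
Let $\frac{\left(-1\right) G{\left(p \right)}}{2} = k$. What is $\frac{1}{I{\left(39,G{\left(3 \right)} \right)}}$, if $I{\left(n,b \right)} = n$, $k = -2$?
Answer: $\frac{1}{39} \approx 0.025641$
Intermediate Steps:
$G{\left(p \right)} = 4$ ($G{\left(p \right)} = \left(-2\right) \left(-2\right) = 4$)
$\frac{1}{I{\left(39,G{\left(3 \right)} \right)}} = \frac{1}{39}$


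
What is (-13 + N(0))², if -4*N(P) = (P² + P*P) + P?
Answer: 169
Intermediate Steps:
N(P) = -P²/2 - P/4 (N(P) = -((P² + P*P) + P)/4 = -((P² + P²) + P)/4 = -(2*P² + P)/4 = -(P + 2*P²)/4 = -P²/2 - P/4)
(-13 + N(0))² = (-13 - ¼*0*(1 + 2*0))² = (-13 - ¼*0*(1 + 0))² = (-13 - ¼*0*1)² = (-13 + 0)² = (-13)² = 169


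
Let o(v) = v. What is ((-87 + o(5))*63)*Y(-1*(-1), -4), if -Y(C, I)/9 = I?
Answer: -185976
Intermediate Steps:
Y(C, I) = -9*I
((-87 + o(5))*63)*Y(-1*(-1), -4) = ((-87 + 5)*63)*(-9*(-4)) = -82*63*36 = -5166*36 = -185976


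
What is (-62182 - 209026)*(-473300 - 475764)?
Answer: 257393749312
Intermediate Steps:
(-62182 - 209026)*(-473300 - 475764) = -271208*(-949064) = 257393749312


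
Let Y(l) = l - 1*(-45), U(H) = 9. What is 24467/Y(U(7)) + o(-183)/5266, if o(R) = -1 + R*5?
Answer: 64396879/142182 ≈ 452.92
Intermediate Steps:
Y(l) = 45 + l (Y(l) = l + 45 = 45 + l)
o(R) = -1 + 5*R
24467/Y(U(7)) + o(-183)/5266 = 24467/(45 + 9) + (-1 + 5*(-183))/5266 = 24467/54 + (-1 - 915)*(1/5266) = 24467*(1/54) - 916*1/5266 = 24467/54 - 458/2633 = 64396879/142182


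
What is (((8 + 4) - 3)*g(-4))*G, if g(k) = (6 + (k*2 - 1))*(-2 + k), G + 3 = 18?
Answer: 2430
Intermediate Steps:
G = 15 (G = -3 + 18 = 15)
g(k) = (-2 + k)*(5 + 2*k) (g(k) = (6 + (2*k - 1))*(-2 + k) = (6 + (-1 + 2*k))*(-2 + k) = (5 + 2*k)*(-2 + k) = (-2 + k)*(5 + 2*k))
(((8 + 4) - 3)*g(-4))*G = (((8 + 4) - 3)*(-10 - 4 + 2*(-4)²))*15 = ((12 - 3)*(-10 - 4 + 2*16))*15 = (9*(-10 - 4 + 32))*15 = (9*18)*15 = 162*15 = 2430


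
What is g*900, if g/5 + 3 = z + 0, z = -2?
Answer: -22500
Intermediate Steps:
g = -25 (g = -15 + 5*(-2 + 0) = -15 + 5*(-2) = -15 - 10 = -25)
g*900 = -25*900 = -22500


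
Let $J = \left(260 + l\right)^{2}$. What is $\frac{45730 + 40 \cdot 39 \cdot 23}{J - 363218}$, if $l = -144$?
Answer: $- \frac{40805}{174881} \approx -0.23333$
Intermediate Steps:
$J = 13456$ ($J = \left(260 - 144\right)^{2} = 116^{2} = 13456$)
$\frac{45730 + 40 \cdot 39 \cdot 23}{J - 363218} = \frac{45730 + 40 \cdot 39 \cdot 23}{13456 - 363218} = \frac{45730 + 1560 \cdot 23}{-349762} = \left(45730 + 35880\right) \left(- \frac{1}{349762}\right) = 81610 \left(- \frac{1}{349762}\right) = - \frac{40805}{174881}$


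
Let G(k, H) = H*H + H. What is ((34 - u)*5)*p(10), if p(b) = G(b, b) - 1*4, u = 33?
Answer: 530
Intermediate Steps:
G(k, H) = H + H² (G(k, H) = H² + H = H + H²)
p(b) = -4 + b*(1 + b) (p(b) = b*(1 + b) - 1*4 = b*(1 + b) - 4 = -4 + b*(1 + b))
((34 - u)*5)*p(10) = ((34 - 1*33)*5)*(-4 + 10*(1 + 10)) = ((34 - 33)*5)*(-4 + 10*11) = (1*5)*(-4 + 110) = 5*106 = 530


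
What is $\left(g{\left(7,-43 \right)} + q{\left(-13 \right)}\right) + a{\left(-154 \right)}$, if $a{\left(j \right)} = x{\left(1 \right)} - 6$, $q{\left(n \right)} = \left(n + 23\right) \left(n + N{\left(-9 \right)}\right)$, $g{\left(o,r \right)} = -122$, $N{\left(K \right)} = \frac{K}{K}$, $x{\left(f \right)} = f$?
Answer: $-247$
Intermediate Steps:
$N{\left(K \right)} = 1$
$q{\left(n \right)} = \left(1 + n\right) \left(23 + n\right)$ ($q{\left(n \right)} = \left(n + 23\right) \left(n + 1\right) = \left(23 + n\right) \left(1 + n\right) = \left(1 + n\right) \left(23 + n\right)$)
$a{\left(j \right)} = -5$ ($a{\left(j \right)} = 1 - 6 = -5$)
$\left(g{\left(7,-43 \right)} + q{\left(-13 \right)}\right) + a{\left(-154 \right)} = \left(-122 + \left(23 + \left(-13\right)^{2} + 24 \left(-13\right)\right)\right) - 5 = \left(-122 + \left(23 + 169 - 312\right)\right) - 5 = \left(-122 - 120\right) - 5 = -242 - 5 = -247$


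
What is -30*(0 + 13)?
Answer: -390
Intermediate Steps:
-30*(0 + 13) = -30*13 = -390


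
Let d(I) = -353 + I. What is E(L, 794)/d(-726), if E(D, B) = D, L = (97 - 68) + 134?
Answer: -163/1079 ≈ -0.15107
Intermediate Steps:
L = 163 (L = 29 + 134 = 163)
E(L, 794)/d(-726) = 163/(-353 - 726) = 163/(-1079) = 163*(-1/1079) = -163/1079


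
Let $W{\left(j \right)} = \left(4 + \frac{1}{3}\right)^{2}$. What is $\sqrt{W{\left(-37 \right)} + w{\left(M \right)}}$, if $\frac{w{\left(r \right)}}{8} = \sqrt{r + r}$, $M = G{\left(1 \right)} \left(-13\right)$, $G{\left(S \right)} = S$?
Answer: $\frac{\sqrt{169 + 72 i \sqrt{26}}}{3} \approx 5.6429 + 3.6145 i$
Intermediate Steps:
$W{\left(j \right)} = \frac{169}{9}$ ($W{\left(j \right)} = \left(4 + \frac{1}{3}\right)^{2} = \left(\frac{13}{3}\right)^{2} = \frac{169}{9}$)
$M = -13$ ($M = 1 \left(-13\right) = -13$)
$w{\left(r \right)} = 8 \sqrt{2} \sqrt{r}$ ($w{\left(r \right)} = 8 \sqrt{r + r} = 8 \sqrt{2 r} = 8 \sqrt{2} \sqrt{r}$)
$\sqrt{W{\left(-37 \right)} + w{\left(M \right)}} = \sqrt{\frac{169}{9} + 8 \sqrt{2} \sqrt{-13}} = \sqrt{\frac{169}{9} + 8 \sqrt{2} i \sqrt{13}} = \sqrt{\frac{169}{9} + 8 i \sqrt{26}}$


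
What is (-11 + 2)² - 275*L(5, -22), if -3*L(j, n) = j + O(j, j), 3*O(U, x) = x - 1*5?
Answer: 1618/3 ≈ 539.33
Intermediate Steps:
O(U, x) = -5/3 + x/3 (O(U, x) = (x - 1*5)/3 = (x - 5)/3 = (-5 + x)/3 = -5/3 + x/3)
L(j, n) = 5/9 - 4*j/9 (L(j, n) = -(j + (-5/3 + j/3))/3 = -(-5/3 + 4*j/3)/3 = 5/9 - 4*j/9)
(-11 + 2)² - 275*L(5, -22) = (-11 + 2)² - 275*(5/9 - 4/9*5) = (-9)² - 275*(5/9 - 20/9) = 81 - 275*(-5/3) = 81 + 1375/3 = 1618/3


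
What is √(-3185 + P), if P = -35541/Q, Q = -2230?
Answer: I*√15759430070/2230 ≈ 56.294*I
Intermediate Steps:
P = 35541/2230 (P = -35541/(-2230) = -35541*(-1/2230) = 35541/2230 ≈ 15.938)
√(-3185 + P) = √(-3185 + 35541/2230) = √(-7067009/2230) = I*√15759430070/2230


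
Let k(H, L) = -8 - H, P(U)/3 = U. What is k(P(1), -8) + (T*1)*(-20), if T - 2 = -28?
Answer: 509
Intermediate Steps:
T = -26 (T = 2 - 28 = -26)
P(U) = 3*U
k(P(1), -8) + (T*1)*(-20) = (-8 - 3) - 26*1*(-20) = (-8 - 1*3) - 26*(-20) = (-8 - 3) + 520 = -11 + 520 = 509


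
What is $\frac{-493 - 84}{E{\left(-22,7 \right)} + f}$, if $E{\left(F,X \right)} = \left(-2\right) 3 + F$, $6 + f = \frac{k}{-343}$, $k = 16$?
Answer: $\frac{197911}{11678} \approx 16.947$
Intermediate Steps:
$f = - \frac{2074}{343}$ ($f = -6 + \frac{16}{-343} = -6 + 16 \left(- \frac{1}{343}\right) = -6 - \frac{16}{343} = - \frac{2074}{343} \approx -6.0466$)
$E{\left(F,X \right)} = -6 + F$
$\frac{-493 - 84}{E{\left(-22,7 \right)} + f} = \frac{-493 - 84}{\left(-6 - 22\right) - \frac{2074}{343}} = - \frac{577}{-28 - \frac{2074}{343}} = - \frac{577}{- \frac{11678}{343}} = \left(-577\right) \left(- \frac{343}{11678}\right) = \frac{197911}{11678}$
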